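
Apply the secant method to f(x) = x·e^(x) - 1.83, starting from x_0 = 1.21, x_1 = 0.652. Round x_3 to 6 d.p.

0.818272

f(x_0) = 2.227716, f(x_1) = -0.578567
x_2 = 0.652000 - (-0.578567)·(0.652000 - 1.210000)/(-0.578567 - (2.227716)) = 0.767042; f(x_2) = -0.178262
x_3 = 0.767042 - (-0.178262)·(0.767042 - 0.652000)/(-0.178262 - (-0.578567)) = 0.818272; f(x_3) = 0.024678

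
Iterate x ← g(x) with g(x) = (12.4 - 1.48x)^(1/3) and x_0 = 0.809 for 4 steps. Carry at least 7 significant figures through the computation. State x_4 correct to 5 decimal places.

2.10192

x_1 = g(0.809000) = 2.237556
x_2 = g(2.237556) = 2.086873
x_3 = g(2.086873) = 2.103805
x_4 = g(2.103805) = 2.101916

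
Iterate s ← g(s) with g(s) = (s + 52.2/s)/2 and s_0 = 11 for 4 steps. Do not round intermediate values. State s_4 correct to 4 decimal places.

s_1 = g(11.000000) = 7.872727
s_2 = g(7.872727) = 7.251606
s_3 = g(7.251606) = 7.225006
s_4 = g(7.225006) = 7.224957

7.2250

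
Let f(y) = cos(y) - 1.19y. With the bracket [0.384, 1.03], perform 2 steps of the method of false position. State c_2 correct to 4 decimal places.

f(0.384000) = 0.470214, f(1.030000) = -0.710881
step 1: c = 0.641183, f(c) = 0.038380 > 0 → new bracket [0.641183, 1.030000]
step 2: c = 0.661100, f(c) = 0.002608 > 0 → new bracket [0.661100, 1.030000]

0.6611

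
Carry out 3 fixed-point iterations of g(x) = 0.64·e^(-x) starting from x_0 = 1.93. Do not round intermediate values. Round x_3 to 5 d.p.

0.35718

x_1 = g(1.930000) = 0.092895
x_2 = g(0.092895) = 0.583225
x_3 = g(0.583225) = 0.357181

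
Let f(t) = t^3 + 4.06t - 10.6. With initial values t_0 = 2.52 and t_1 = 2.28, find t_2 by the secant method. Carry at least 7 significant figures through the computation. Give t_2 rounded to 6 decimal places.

1.787869

f(t_0) = 15.634208, f(t_1) = 10.509152
t_2 = 2.280000 - (10.509152)·(2.280000 - 2.520000)/(10.509152 - (15.634208)) = 1.787869; f(t_2) = 2.373634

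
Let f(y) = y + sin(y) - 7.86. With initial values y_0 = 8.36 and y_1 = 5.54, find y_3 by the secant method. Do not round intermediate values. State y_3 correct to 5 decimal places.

7.17729

f(y_0) = 1.374681, f(y_1) = -2.996637
y_2 = 5.540000 - (-2.996637)·(5.540000 - 8.360000)/(-2.996637 - (1.374681)) = 7.473173; f(y_2) = 0.541538
y_3 = 7.473173 - (0.541538)·(7.473173 - 5.540000)/(0.541538 - (-2.996637)) = 7.177290; f(y_3) = 0.096939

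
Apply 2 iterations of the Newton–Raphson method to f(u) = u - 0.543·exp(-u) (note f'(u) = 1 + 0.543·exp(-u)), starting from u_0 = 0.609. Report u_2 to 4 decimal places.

u_0 = 0.609000: f = 0.313665, f' = 1.295335 → u_1 = 0.609000 - (0.313665)/(1.295335) = 0.366850
u_1 = 0.366850: f = -0.009402, f' = 1.376252 → u_2 = 0.366850 - (-0.009402)/(1.376252) = 0.373682

0.3737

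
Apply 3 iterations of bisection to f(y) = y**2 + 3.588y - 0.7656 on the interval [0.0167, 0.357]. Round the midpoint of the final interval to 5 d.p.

0.20812

f(0.016700) = -0.705402, f(0.357000) = 0.642765 (opposite signs)
step 1: m = 0.186850, f(m) = -0.060269 < 0 → root in [0.186850, 0.357000]
step 2: m = 0.271925, f(m) = 0.284010 > 0 → root in [0.186850, 0.271925]
step 3: m = 0.229387, f(m) = 0.110061 > 0 → root in [0.186850, 0.229387]
Midpoint of [0.186850, 0.229387] = 0.208119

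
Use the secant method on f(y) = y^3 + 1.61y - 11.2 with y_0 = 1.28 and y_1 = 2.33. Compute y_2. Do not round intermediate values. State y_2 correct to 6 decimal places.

Secant update: y_(k+1) = y_k − f(y_k)·(y_k − y_(k-1))/(f(y_k) − f(y_(k-1))).
f(y_0) = -7.042048, f(y_1) = 5.200637
y_2 = 2.330000 - (5.200637)·(2.330000 - 1.280000)/(5.200637 - (-7.042048)) = 1.883965; f(y_2) = -1.480017

1.883965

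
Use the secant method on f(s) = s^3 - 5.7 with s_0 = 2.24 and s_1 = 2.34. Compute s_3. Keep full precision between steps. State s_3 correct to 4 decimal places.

Secant update: s_(k+1) = s_k − f(s_k)·(s_k − s_(k-1))/(f(s_k) − f(s_(k-1))).
f(s_0) = 5.539424, f(s_1) = 7.112904
s_2 = 2.340000 - (7.112904)·(2.340000 - 2.240000)/(7.112904 - (5.539424)) = 1.887951; f(s_2) = 1.029333
s_3 = 1.887951 - (1.029333)·(1.887951 - 2.340000)/(1.029333 - (7.112904)) = 1.811465; f(s_3) = 0.244147

1.8115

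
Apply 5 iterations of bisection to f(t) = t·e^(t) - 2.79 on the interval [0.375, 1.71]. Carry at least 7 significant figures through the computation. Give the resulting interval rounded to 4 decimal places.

[1.0008, 1.0425]

f(0.375000) = -2.244378, f(1.710000) = 6.664524 (opposite signs)
step 1: m = 1.042500, f(m) = 0.166842 > 0 → root in [0.375000, 1.042500]
step 2: m = 0.708750, f(m) = -1.350210 < 0 → root in [0.708750, 1.042500]
step 3: m = 0.875625, f(m) = -0.688172 < 0 → root in [0.875625, 1.042500]
step 4: m = 0.959062, f(m) = -0.287567 < 0 → root in [0.959062, 1.042500]
step 5: m = 1.000781, f(m) = -0.067468 < 0 → root in [1.000781, 1.042500]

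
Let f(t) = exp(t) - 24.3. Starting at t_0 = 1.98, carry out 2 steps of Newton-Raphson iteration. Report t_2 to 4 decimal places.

3.6534

f'(t) = exp(t)
t_0 = 1.980000: f = -17.057257, f' = 7.242743 → t_1 = 1.980000 - (-17.057257)/(7.242743) = 4.335082
t_1 = 4.335082: f = 52.031253, f' = 76.331253 → t_2 = 4.335082 - (52.031253)/(76.331253) = 3.653432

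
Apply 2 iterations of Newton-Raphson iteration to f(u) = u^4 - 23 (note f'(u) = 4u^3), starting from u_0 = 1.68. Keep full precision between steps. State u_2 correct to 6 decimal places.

2.234838

Newton update: u ← u − f(u)/f'(u).
u_0 = 1.680000: f = -15.034058, f' = 18.966528 → u_1 = 1.680000 - (-15.034058)/(18.966528) = 2.472663
u_1 = 2.472663: f = 14.381736, f' = 60.472037 → u_2 = 2.472663 - (14.381736)/(60.472037) = 2.234838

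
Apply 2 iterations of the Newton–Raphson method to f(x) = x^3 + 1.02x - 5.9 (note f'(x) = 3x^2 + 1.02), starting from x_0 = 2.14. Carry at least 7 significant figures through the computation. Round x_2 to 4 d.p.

1.6255

x_0 = 2.140000: f = 6.083144, f' = 14.758800 → x_1 = 2.140000 - (6.083144)/(14.758800) = 1.727829
x_1 = 1.727829: f = 1.020638, f' = 9.976183 → x_2 = 1.727829 - (1.020638)/(9.976183) = 1.625522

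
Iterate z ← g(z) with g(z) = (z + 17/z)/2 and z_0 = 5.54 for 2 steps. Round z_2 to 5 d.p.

4.12692

z_1 = g(5.540000) = 4.304296
z_2 = g(4.304296) = 4.126919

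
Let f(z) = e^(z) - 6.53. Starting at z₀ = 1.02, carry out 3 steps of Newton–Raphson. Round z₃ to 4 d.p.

1.8818

f'(z) = e^(z)
z_0 = 1.020000: f = -3.756805, f' = 2.773195 → z_1 = 1.020000 - (-3.756805)/(2.773195) = 2.374685
z_1 = 2.374685: f = 4.217627, f' = 10.747627 → z_2 = 2.374685 - (4.217627)/(10.747627) = 1.982261
z_2 = 1.982261: f = 0.729137, f' = 7.259137 → z_3 = 1.982261 - (0.729137)/(7.259137) = 1.881817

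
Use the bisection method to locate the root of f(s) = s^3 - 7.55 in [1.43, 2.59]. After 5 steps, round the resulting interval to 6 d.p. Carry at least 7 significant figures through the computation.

[1.937500, 1.973750]

f(1.430000) = -4.625793, f(2.590000) = 9.823979 (opposite signs)
step 1: m = 2.010000, f(m) = 0.570601 > 0 → root in [1.430000, 2.010000]
step 2: m = 1.720000, f(m) = -2.461552 < 0 → root in [1.720000, 2.010000]
step 3: m = 1.865000, f(m) = -1.063110 < 0 → root in [1.865000, 2.010000]
step 4: m = 1.937500, f(m) = -0.276807 < 0 → root in [1.937500, 2.010000]
step 5: m = 1.973750, f(m) = 0.139116 > 0 → root in [1.937500, 1.973750]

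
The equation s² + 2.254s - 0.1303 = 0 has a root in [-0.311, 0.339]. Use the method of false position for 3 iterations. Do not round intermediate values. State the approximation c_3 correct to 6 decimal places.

False-position update: c = (a·f(b) − b·f(a))/(f(b) − f(a)); replace the endpoint whose sign matches f(c).
f(-0.311000) = -0.734573, f(0.339000) = 0.748727
step 1: c = 0.010899, f(c) = -0.105615 < 0 → new bracket [0.010899, 0.339000]
step 2: c = 0.051459, f(c) = -0.011663 < 0 → new bracket [0.051459, 0.339000]
step 3: c = 0.055870, f(c) = -0.001249 < 0 → new bracket [0.055870, 0.339000]

0.055870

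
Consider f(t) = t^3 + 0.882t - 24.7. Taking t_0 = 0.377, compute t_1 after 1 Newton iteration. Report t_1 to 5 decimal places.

Newton update: t ← t − f(t)/f'(t).
f'(t) = 3t^2 + 0.882
t_0 = 0.377000: f = -24.313903, f' = 1.308387 → t_1 = 0.377000 - (-24.313903)/(1.308387) = 18.960113

18.96011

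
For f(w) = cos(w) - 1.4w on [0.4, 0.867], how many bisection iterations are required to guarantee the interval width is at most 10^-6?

19

Initial width b − a = 0.867 − 0.4 = 0.467000.
After n steps the width is (b−a)/2^n; need (b−a)/2^n ≤ 10^-6.
So n ≥ log₂(0.467000/10^-6) = log₂(467000.0000) ≈ 18.8331.
Hence n = 19.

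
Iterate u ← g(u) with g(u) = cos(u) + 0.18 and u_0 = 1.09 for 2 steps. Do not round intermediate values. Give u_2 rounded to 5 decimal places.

u_1 = g(1.090000) = 0.642485
u_2 = g(0.642485) = 0.980609

0.98061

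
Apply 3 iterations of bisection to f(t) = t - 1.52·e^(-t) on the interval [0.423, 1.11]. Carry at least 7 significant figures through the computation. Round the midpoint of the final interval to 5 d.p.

0.72356

f(0.423000) = -0.572720, f(1.110000) = 0.609070 (opposite signs)
step 1: m = 0.766500, f(m) = 0.060253 > 0 → root in [0.423000, 0.766500]
step 2: m = 0.594750, f(m) = -0.243835 < 0 → root in [0.594750, 0.766500]
step 3: m = 0.680625, f(m) = -0.088952 < 0 → root in [0.680625, 0.766500]
Midpoint of [0.680625, 0.766500] = 0.723563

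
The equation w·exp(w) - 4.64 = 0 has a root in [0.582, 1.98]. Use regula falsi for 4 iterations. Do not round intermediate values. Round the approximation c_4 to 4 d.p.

1.2601

False-position update: c = (a·f(b) − b·f(a))/(f(b) − f(a)); replace the endpoint whose sign matches f(c).
f(0.582000) = -3.598445, f(1.980000) = 9.700631
step 1: c = 0.960269, f(c) = -2.131395 < 0 → new bracket [0.960269, 1.980000]
step 2: c = 1.143961, f(c) = -1.048903 < 0 → new bracket [1.143961, 1.980000]
step 3: c = 1.225539, f(c) = -0.465814 < 0 → new bracket [1.225539, 1.980000]
step 4: c = 1.260107, f(c) = -0.197114 < 0 → new bracket [1.260107, 1.980000]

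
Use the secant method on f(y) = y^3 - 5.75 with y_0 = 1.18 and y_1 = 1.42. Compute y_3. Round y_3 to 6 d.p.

f(y_0) = -4.106968, f(y_1) = -2.886712
y_2 = 1.420000 - (-2.886712)·(1.420000 - 1.180000)/(-2.886712 - (-4.106968)) = 1.987759; f(y_2) = 2.104001
y_3 = 1.987759 - (2.104001)·(1.987759 - 1.420000)/(2.104001 - (-2.886712)) = 1.748401; f(y_3) = -0.405301

1.748401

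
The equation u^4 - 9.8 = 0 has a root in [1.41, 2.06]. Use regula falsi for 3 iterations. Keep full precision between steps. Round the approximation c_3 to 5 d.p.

f(1.410000) = -5.847458, f(2.060000) = 8.208141
step 1: c = 1.680415, f(c) = -1.826180 < 0 → new bracket [1.680415, 2.060000]
step 2: c = 1.749497, f(c) = -0.431869 < 0 → new bracket [1.749497, 2.060000]
step 3: c = 1.765018, f(c) = -0.094987 < 0 → new bracket [1.765018, 2.060000]

1.76502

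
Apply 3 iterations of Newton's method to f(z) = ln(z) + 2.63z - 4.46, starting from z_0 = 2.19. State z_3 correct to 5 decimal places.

1.53330

f'(z) = 1/z + 2.63
z_0 = 2.190000: f = 2.083602, f' = 3.086621 → z_1 = 2.190000 - (2.083602)/(3.086621) = 1.514957
z_1 = 1.514957: f = -0.060276, f' = 3.290085 → z_2 = 1.514957 - (-0.060276)/(3.290085) = 1.533278
z_2 = 1.533278: f = -0.000073, f' = 3.282198 → z_3 = 1.533278 - (-0.000073)/(3.282198) = 1.533300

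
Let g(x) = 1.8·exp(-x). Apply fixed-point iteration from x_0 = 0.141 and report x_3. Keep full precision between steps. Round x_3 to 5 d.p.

x_1 = g(0.141000) = 1.563281
x_2 = g(1.563281) = 0.377006
x_3 = g(0.377006) = 1.234641

1.23464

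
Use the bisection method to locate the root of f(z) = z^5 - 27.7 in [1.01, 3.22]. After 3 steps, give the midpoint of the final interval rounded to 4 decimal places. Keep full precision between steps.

f(1.010000) = -26.648990, f(3.220000) = 318.461974 (opposite signs)
step 1: m = 2.115000, f(m) = 14.620604 > 0 → root in [1.010000, 2.115000]
step 2: m = 1.562500, f(m) = -18.386774 < 0 → root in [1.562500, 2.115000]
step 3: m = 1.838750, f(m) = -6.680933 < 0 → root in [1.838750, 2.115000]
Midpoint of [1.838750, 2.115000] = 1.976875

1.9769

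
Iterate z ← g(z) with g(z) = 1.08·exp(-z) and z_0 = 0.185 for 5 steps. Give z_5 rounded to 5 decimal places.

z_1 = g(0.185000) = 0.897593
z_2 = g(0.897593) = 0.440154
z_3 = g(0.440154) = 0.695453
z_4 = g(0.695453) = 0.538757
z_5 = g(0.538757) = 0.630151

0.63015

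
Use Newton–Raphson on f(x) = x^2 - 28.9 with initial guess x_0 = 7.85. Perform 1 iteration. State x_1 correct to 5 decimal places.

5.76576

f'(x) = 2x
x_0 = 7.850000: f = 32.722500, f' = 15.700000 → x_1 = 7.850000 - (32.722500)/(15.700000) = 5.765764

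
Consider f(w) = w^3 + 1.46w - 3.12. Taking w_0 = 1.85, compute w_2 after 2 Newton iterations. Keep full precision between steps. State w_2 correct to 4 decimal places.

1.1598

Newton update: w ← w − f(w)/f'(w).
f'(w) = 3w^2 + 1.46
w_0 = 1.850000: f = 5.912625, f' = 11.727500 → w_1 = 1.850000 - (5.912625)/(11.727500) = 1.345832
w_1 = 1.345832: f = 1.282575, f' = 6.893795 → w_2 = 1.345832 - (1.282575)/(6.893795) = 1.159785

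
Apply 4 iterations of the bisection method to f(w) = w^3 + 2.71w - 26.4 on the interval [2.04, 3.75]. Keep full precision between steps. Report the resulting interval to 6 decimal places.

[2.574375, 2.681250]

f(2.040000) = -12.381936, f(3.750000) = 36.496875 (opposite signs)
step 1: m = 2.895000, f(m) = 5.708517 > 0 → root in [2.040000, 2.895000]
step 2: m = 2.467500, f(m) = -4.689562 < 0 → root in [2.467500, 2.895000]
step 3: m = 2.681250, f(m) = 0.141966 > 0 → root in [2.467500, 2.681250]
step 4: m = 2.574375, f(m) = -2.362014 < 0 → root in [2.574375, 2.681250]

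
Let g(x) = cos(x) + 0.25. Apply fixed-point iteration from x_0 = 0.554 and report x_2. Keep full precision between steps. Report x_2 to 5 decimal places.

x_1 = g(0.554000) = 1.100427
x_2 = g(1.100427) = 0.703216

0.70322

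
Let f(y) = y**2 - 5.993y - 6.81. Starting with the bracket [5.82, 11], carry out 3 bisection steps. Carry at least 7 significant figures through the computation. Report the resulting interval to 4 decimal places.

[6.4675, 7.1150]

f(5.820000) = -7.816860, f(11.000000) = 48.267000 (opposite signs)
step 1: m = 8.410000, f(m) = 13.516970 > 0 → root in [5.820000, 8.410000]
step 2: m = 7.115000, f(m) = 1.173030 > 0 → root in [5.820000, 7.115000]
step 3: m = 6.467500, f(m) = -3.741171 < 0 → root in [6.467500, 7.115000]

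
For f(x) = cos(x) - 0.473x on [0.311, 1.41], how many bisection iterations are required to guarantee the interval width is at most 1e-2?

Initial width b − a = 1.41 − 0.311 = 1.099000.
After n steps the width is (b−a)/2^n; need (b−a)/2^n ≤ 1e-2.
So n ≥ log₂(1.099000/1e-2) = log₂(109.9000) ≈ 6.7800.
Hence n = 7.

7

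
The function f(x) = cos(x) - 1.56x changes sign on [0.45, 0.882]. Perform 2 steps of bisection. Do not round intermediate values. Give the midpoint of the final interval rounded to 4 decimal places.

f(0.450000) = 0.198447, f(0.882000) = -0.740312 (opposite signs)
step 1: m = 0.666000, f(m) = -0.252661 < 0 → root in [0.450000, 0.666000]
step 2: m = 0.558000, f(m) = -0.022164 < 0 → root in [0.450000, 0.558000]
Midpoint of [0.450000, 0.558000] = 0.504000

0.5040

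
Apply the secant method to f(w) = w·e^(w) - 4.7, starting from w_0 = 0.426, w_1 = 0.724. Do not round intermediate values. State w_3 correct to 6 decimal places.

f(w_0) = -4.047743, f(w_1) = -3.206629
w_2 = 0.724000 - (-3.206629)·(0.724000 - 0.426000)/(-3.206629 - (-4.047743)) = 1.860083; f(w_2) = 7.249683
w_3 = 1.860083 - (7.249683)·(1.860083 - 0.724000)/(7.249683 - (-3.206629)) = 1.072402; f(w_3) = -1.566024

1.072402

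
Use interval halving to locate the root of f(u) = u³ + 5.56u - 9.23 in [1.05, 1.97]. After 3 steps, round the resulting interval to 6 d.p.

[1.280000, 1.395000]

f(1.050000) = -2.234375, f(1.970000) = 9.368573 (opposite signs)
step 1: m = 1.510000, f(m) = 2.608551 > 0 → root in [1.050000, 1.510000]
step 2: m = 1.280000, f(m) = -0.016048 < 0 → root in [1.280000, 1.510000]
step 3: m = 1.395000, f(m) = 1.240905 > 0 → root in [1.280000, 1.395000]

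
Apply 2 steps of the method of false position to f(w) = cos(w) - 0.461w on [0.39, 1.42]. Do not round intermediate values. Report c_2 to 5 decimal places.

1.05729

f(0.390000) = 0.745119, f(1.420000) = -0.504395
step 1: c = 1.004217, f(c) = 0.073805 > 0 → new bracket [1.004217, 1.420000]
step 2: c = 1.057290, f(c) = 0.003823 > 0 → new bracket [1.057290, 1.420000]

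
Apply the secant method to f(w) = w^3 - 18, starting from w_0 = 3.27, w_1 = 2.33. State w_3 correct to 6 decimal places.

2.628705

f(w_0) = 16.965783, f(w_1) = -5.350663
w_2 = 2.330000 - (-5.350663)·(2.330000 - 3.270000)/(-5.350663 - (16.965783)) = 2.555377; f(w_2) = -1.313503
w_3 = 2.555377 - (-1.313503)·(2.555377 - 2.330000)/(-1.313503 - (-5.350663)) = 2.628705; f(w_3) = 0.164583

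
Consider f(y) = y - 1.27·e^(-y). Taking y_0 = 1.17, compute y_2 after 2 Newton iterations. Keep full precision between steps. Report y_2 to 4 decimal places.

0.6574

Newton update: y ← y − f(y)/f'(y).
f'(y) = 1 + 1.27·e^(-y)
y_0 = 1.170000: f = 0.775834, f' = 1.394166 → y_1 = 1.170000 - (0.775834)/(1.394166) = 0.613514
y_1 = 0.613514: f = -0.074121, f' = 1.687635 → y_2 = 0.613514 - (-0.074121)/(1.687635) = 0.657434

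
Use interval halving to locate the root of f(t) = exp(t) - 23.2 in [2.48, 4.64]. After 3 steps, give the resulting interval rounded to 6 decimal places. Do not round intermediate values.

[3.020000, 3.290000]

f(2.480000) = -11.258736, f(4.640000) = 80.344348 (opposite signs)
step 1: m = 3.560000, f(m) = 11.963197 > 0 → root in [2.480000, 3.560000]
step 2: m = 3.020000, f(m) = -2.708708 < 0 → root in [3.020000, 3.560000]
step 3: m = 3.290000, f(m) = 3.642864 > 0 → root in [3.020000, 3.290000]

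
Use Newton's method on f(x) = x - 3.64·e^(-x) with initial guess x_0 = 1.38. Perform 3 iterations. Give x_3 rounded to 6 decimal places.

Newton update: x ← x − f(x)/f'(x).
f'(x) = 1 + 3.64·e^(-x)
x_0 = 1.380000: f = 0.464254, f' = 1.915746 → x_1 = 1.380000 - (0.464254)/(1.915746) = 1.137664
x_1 = 1.137664: f = -0.029200, f' = 2.166864 → x_2 = 1.137664 - (-0.029200)/(2.166864) = 1.151140
x_2 = 1.151140: f = -0.000105, f' = 2.151245 → x_3 = 1.151140 - (-0.000105)/(2.151245) = 1.151189

1.151189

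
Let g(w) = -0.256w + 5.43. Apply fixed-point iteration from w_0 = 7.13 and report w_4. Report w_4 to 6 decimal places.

4.335303

w_1 = g(7.130000) = 3.604720
w_2 = g(3.604720) = 4.507192
w_3 = g(4.507192) = 4.276159
w_4 = g(4.276159) = 4.335303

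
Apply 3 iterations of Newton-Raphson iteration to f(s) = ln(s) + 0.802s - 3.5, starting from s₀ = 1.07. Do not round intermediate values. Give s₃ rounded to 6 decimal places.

2.995932

f'(s) = 1/s + 0.802
s_0 = 1.070000: f = -2.574201, f' = 1.736579 → s_1 = 1.070000 - (-2.574201)/(1.736579) = 2.552340
s_1 = 2.552340: f = -0.516013, f' = 1.193797 → s_2 = 2.552340 - (-0.516013)/(1.193797) = 2.984585
s_2 = 2.984585: f = -0.012902, f' = 1.137055 → s_3 = 2.984585 - (-0.012902)/(1.137055) = 2.995932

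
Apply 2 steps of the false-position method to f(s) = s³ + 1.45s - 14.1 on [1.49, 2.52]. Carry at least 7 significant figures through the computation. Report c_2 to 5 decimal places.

False-position update: c = (a·f(b) − b·f(a))/(f(b) − f(a)); replace the endpoint whose sign matches f(c).
f(1.490000) = -8.631551, f(2.520000) = 5.557008
step 1: c = 2.116596, f(c) = -1.548628 < 0 → new bracket [2.116596, 2.520000]
step 2: c = 2.204515, f(c) = -0.189753 < 0 → new bracket [2.204515, 2.520000]

2.20452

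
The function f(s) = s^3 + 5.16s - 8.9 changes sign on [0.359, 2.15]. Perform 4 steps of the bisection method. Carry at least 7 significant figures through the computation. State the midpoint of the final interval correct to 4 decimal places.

1.3105

f(0.359000) = -7.001292, f(2.150000) = 12.132375 (opposite signs)
step 1: m = 1.254500, f(m) = -0.452485 < 0 → root in [1.254500, 2.150000]
step 2: m = 1.702250, f(m) = 4.816143 > 0 → root in [1.254500, 1.702250]
step 3: m = 1.478375, f(m) = 1.959541 > 0 → root in [1.254500, 1.478375]
step 4: m = 1.366437, f(m) = 0.702163 > 0 → root in [1.254500, 1.366437]
Midpoint of [1.254500, 1.366437] = 1.310469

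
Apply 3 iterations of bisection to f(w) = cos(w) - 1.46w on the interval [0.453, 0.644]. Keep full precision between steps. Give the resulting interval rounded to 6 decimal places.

[0.572375, 0.596250]

f(0.453000) = 0.237758, f(0.644000) = -0.140539 (opposite signs)
step 1: m = 0.548500, f(m) = 0.052498 > 0 → root in [0.548500, 0.644000]
step 2: m = 0.596250, f(m) = -0.043078 < 0 → root in [0.548500, 0.596250]
step 3: m = 0.572375, f(m) = 0.004949 > 0 → root in [0.572375, 0.596250]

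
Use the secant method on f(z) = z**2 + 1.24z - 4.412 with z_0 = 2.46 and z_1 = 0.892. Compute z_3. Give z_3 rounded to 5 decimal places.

1.59502

Secant update: z_(k+1) = z_k − f(z_k)·(z_k − z_(k-1))/(f(z_k) − f(z_(k-1))).
f(z_0) = 4.690000, f(z_1) = -2.510256
z_2 = 0.892000 - (-2.510256)·(0.892000 - 2.460000)/(-2.510256 - (4.690000)) = 1.438659; f(z_2) = -0.558325
z_3 = 1.438659 - (-0.558325)·(1.438659 - 0.892000)/(-0.558325 - (-2.510256)) = 1.595023; f(z_3) = 0.109928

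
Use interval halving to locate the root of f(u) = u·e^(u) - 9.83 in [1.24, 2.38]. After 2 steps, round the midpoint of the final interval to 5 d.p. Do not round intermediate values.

1.66750

f(1.240000) = -5.545039, f(2.380000) = 15.885669 (opposite signs)
step 1: m = 1.810000, f(m) = 1.229910 > 0 → root in [1.240000, 1.810000]
step 2: m = 1.525000, f(m) = -2.822406 < 0 → root in [1.525000, 1.810000]
Midpoint of [1.525000, 1.810000] = 1.667500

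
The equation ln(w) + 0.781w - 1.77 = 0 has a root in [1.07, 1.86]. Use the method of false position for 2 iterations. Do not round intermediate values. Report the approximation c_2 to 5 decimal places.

False-position update: c = (a·f(b) − b·f(a))/(f(b) − f(a)); replace the endpoint whose sign matches f(c).
f(1.070000) = -0.866671, f(1.860000) = 0.303236
step 1: c = 1.655234, f(c) = 0.026681 > 0 → new bracket [1.070000, 1.655234]
step 2: c = 1.637756, f(c) = 0.002414 > 0 → new bracket [1.070000, 1.637756]

1.63776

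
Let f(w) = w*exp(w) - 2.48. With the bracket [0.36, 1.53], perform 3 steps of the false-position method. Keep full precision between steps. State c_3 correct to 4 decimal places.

0.9201

f(0.360000) = -1.964001, f(1.530000) = 4.585811
step 1: c = 0.710832, f(c) = -1.032972 < 0 → new bracket [0.710832, 1.530000]
step 2: c = 0.861430, f(c) = -0.441391 < 0 → new bracket [0.861430, 1.530000]
step 3: c = 0.920131, f(c) = -0.170824 < 0 → new bracket [0.920131, 1.530000]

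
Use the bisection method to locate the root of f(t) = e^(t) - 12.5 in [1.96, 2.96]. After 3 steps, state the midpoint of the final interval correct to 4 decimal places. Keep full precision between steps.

2.5225

f(1.960000) = -5.400673, f(2.960000) = 6.797972 (opposite signs)
step 1: m = 2.460000, f(m) = -0.795188 < 0 → root in [2.460000, 2.960000]
step 2: m = 2.710000, f(m) = 2.529276 > 0 → root in [2.460000, 2.710000]
step 3: m = 2.585000, f(m) = 0.763289 > 0 → root in [2.460000, 2.585000]
Midpoint of [2.460000, 2.585000] = 2.522500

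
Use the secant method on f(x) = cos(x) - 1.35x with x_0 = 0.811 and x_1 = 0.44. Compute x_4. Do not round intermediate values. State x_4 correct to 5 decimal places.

0.60800

Secant update: x_(k+1) = x_k − f(x_k)·(x_k − x_(k-1))/(f(x_k) − f(x_(k-1))).
f(x_0) = -0.406076, f(x_1) = 0.310752
x_2 = 0.440000 - (0.310752)·(0.440000 - 0.811000)/(0.310752 - (-0.406076)) = 0.600832; f(x_2) = 0.013742
x_3 = 0.600832 - (0.013742)·(0.600832 - 0.440000)/(0.013742 - (0.310752)) = 0.608274; f(x_3) = -0.000533
x_4 = 0.608274 - (-0.000533)·(0.608274 - 0.600832)/(-0.000533 - (0.013742)) = 0.607995; f(x_4) = 0.000001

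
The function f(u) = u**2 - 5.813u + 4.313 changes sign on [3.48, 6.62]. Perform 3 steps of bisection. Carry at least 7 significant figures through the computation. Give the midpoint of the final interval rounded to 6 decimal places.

f(3.480000) = -3.805840, f(6.620000) = 9.655340 (opposite signs)
step 1: m = 5.050000, f(m) = 0.459850 > 0 → root in [3.480000, 5.050000]
step 2: m = 4.265000, f(m) = -2.289220 < 0 → root in [4.265000, 5.050000]
step 3: m = 4.657500, f(m) = -1.068741 < 0 → root in [4.657500, 5.050000]
Midpoint of [4.657500, 5.050000] = 4.853750

4.853750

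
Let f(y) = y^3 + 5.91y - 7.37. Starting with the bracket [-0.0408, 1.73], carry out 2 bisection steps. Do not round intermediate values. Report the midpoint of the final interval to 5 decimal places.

f(-0.040800) = -7.611196, f(1.730000) = 8.032017 (opposite signs)
step 1: m = 0.844600, f(m) = -1.775919 < 0 → root in [0.844600, 1.730000]
step 2: m = 1.287300, f(m) = 2.371181 > 0 → root in [0.844600, 1.287300]
Midpoint of [0.844600, 1.287300] = 1.065950

1.06595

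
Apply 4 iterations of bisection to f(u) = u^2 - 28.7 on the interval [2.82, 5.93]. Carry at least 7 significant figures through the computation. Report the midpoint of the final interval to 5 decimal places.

5.44406

f(2.820000) = -20.747600, f(5.930000) = 6.464900 (opposite signs)
step 1: m = 4.375000, f(m) = -9.559375 < 0 → root in [4.375000, 5.930000]
step 2: m = 5.152500, f(m) = -2.151744 < 0 → root in [5.152500, 5.930000]
step 3: m = 5.541250, f(m) = 2.005452 > 0 → root in [5.152500, 5.541250]
step 4: m = 5.346875, f(m) = -0.110928 < 0 → root in [5.346875, 5.541250]
Midpoint of [5.346875, 5.541250] = 5.444062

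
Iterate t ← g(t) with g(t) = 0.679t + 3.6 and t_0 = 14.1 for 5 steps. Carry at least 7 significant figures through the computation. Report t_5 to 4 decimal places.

t_1 = g(14.100000) = 13.173900
t_2 = g(13.173900) = 12.545078
t_3 = g(12.545078) = 12.118108
t_4 = g(12.118108) = 11.828195
t_5 = g(11.828195) = 11.631345

11.6313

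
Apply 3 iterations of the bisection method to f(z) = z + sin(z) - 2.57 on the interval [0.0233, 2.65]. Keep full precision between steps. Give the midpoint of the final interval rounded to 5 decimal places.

1.50082

f(0.023300) = -2.523402, f(2.650000) = 0.552031 (opposite signs)
step 1: m = 1.336650, f(m) = -0.260637 < 0 → root in [1.336650, 2.650000]
step 2: m = 1.993325, f(m) = 0.335380 > 0 → root in [1.336650, 1.993325]
step 3: m = 1.664988, f(m) = 0.090555 > 0 → root in [1.336650, 1.664988]
Midpoint of [1.336650, 1.664988] = 1.500819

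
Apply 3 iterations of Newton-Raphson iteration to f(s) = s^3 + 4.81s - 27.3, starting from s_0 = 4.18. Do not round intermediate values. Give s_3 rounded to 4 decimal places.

f'(s) = 3s^2 + 4.81
s_0 = 4.180000: f = 65.840432, f' = 57.227200 → s_1 = 4.180000 - (65.840432)/(57.227200) = 3.029491
s_1 = 3.029491: f = 15.075949, f' = 32.343440 → s_2 = 3.029491 - (15.075949)/(32.343440) = 2.563370
s_2 = 2.563370: f = 1.873366, f' = 24.522595 → s_3 = 2.563370 - (1.873366)/(24.522595) = 2.486976

2.4870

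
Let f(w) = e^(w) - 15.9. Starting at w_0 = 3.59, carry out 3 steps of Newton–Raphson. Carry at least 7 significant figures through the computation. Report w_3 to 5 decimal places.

f'(w) = e^(w)
w_0 = 3.590000: f = 20.334076, f' = 36.234076 → w_1 = 3.590000 - (20.334076)/(36.234076) = 3.028813
w_1 = 3.028813: f = 4.772689, f' = 20.672689 → w_2 = 3.028813 - (4.772689)/(20.672689) = 2.797944
w_2 = 2.797944: f = 0.510874, f' = 16.410874 → w_3 = 2.797944 - (0.510874)/(16.410874) = 2.766814

2.76681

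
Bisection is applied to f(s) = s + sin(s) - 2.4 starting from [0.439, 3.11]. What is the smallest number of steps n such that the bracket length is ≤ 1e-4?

15

Initial width b − a = 3.11 − 0.439 = 2.671000.
After n steps the width is (b−a)/2^n; need (b−a)/2^n ≤ 1e-4.
So n ≥ log₂(2.671000/1e-4) = log₂(26710.0000) ≈ 14.7051.
Hence n = 15.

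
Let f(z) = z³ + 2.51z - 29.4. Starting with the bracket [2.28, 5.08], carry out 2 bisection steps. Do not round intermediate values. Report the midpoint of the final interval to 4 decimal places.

f(2.280000) = -11.824848, f(5.080000) = 114.447312 (opposite signs)
step 1: m = 3.680000, f(m) = 29.672832 > 0 → root in [2.280000, 3.680000]
step 2: m = 2.980000, f(m) = 4.543392 > 0 → root in [2.280000, 2.980000]
Midpoint of [2.280000, 2.980000] = 2.630000

2.6300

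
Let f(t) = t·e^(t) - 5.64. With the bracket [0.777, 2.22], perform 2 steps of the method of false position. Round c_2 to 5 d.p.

f(0.777000) = -3.950073, f(2.220000) = 14.800275
step 1: c = 1.080992, f(c) = -2.453666 < 0 → new bracket [1.080992, 2.220000]
step 2: c = 1.242969, f(c) = -1.332007 < 0 → new bracket [1.242969, 2.220000]

1.24297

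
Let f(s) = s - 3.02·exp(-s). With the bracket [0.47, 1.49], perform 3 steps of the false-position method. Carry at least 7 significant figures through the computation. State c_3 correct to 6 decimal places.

f(0.470000) = -1.417507, f(1.490000) = 0.809375
step 1: c = 1.119274, f(c) = 0.133194 > 0 → new bracket [0.470000, 1.119274]
step 2: c = 1.063506, f(c) = 0.020872 > 0 → new bracket [0.470000, 1.063506]
step 3: c = 1.054894, f(c) = 0.003242 > 0 → new bracket [0.470000, 1.054894]

1.054894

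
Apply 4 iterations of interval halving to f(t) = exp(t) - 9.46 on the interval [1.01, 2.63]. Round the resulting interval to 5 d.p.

[2.22500, 2.32625]

f(1.010000) = -6.714399, f(2.630000) = 4.413770 (opposite signs)
step 1: m = 1.820000, f(m) = -3.288142 < 0 → root in [1.820000, 2.630000]
step 2: m = 2.225000, f(m) = -0.206517 < 0 → root in [2.225000, 2.630000]
step 3: m = 2.427500, f(m) = 1.870520 > 0 → root in [2.225000, 2.427500]
step 4: m = 2.326250, f(m) = 0.779471 > 0 → root in [2.225000, 2.326250]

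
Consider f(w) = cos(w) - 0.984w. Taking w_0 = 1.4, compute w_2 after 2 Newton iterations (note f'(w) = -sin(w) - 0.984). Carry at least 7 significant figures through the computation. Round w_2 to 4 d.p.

w_0 = 1.400000: f = -1.207633, f' = -1.969450 → w_1 = 1.400000 - (-1.207633)/(-1.969450) = 0.786817
w_1 = 0.786817: f = -0.068125, f' = -1.692109 → w_2 = 0.786817 - (-0.068125)/(-1.692109) = 0.746557

0.7466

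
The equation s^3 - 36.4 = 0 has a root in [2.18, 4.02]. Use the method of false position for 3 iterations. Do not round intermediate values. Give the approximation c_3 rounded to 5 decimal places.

f(2.180000) = -26.039768, f(4.020000) = 28.564808
step 1: c = 3.057457, f(c) = -7.818757 < 0 → new bracket [3.057457, 4.020000]
step 2: c = 3.264306, f(c) = -1.616565 < 0 → new bracket [3.264306, 4.020000]
step 3: c = 3.304782, f(c) = -0.306547 < 0 → new bracket [3.304782, 4.020000]

3.30478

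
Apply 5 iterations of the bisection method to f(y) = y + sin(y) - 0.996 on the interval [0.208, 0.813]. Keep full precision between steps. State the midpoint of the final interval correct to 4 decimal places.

0.5010

f(0.208000) = -0.581497, f(0.813000) = 0.543352 (opposite signs)
step 1: m = 0.510500, f(m) = 0.003114 > 0 → root in [0.208000, 0.510500]
step 2: m = 0.359250, f(m) = -0.285178 < 0 → root in [0.359250, 0.510500]
step 3: m = 0.434875, f(m) = -0.139828 < 0 → root in [0.434875, 0.510500]
step 4: m = 0.472687, f(m) = -0.068032 < 0 → root in [0.472687, 0.510500]
step 5: m = 0.491594, f(m) = -0.032375 < 0 → root in [0.491594, 0.510500]
Midpoint of [0.491594, 0.510500] = 0.501047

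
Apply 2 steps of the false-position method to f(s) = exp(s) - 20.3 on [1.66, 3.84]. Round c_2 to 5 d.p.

False-position update: c = (a·f(b) − b·f(a))/(f(b) − f(a)); replace the endpoint whose sign matches f(c).
f(1.660000) = -15.040689, f(3.840000) = 26.225474
step 1: c = 2.454566, f(c) = -8.658617 < 0 → new bracket [2.454566, 3.840000]
step 2: c = 2.798446, f(c) = -3.880885 < 0 → new bracket [2.798446, 3.840000]

2.79845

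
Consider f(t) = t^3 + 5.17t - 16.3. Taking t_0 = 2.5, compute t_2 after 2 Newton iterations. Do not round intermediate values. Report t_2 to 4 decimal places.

Newton update: t ← t − f(t)/f'(t).
f'(t) = 3t^2 + 5.17
t_0 = 2.500000: f = 12.250000, f' = 23.920000 → t_1 = 2.500000 - (12.250000)/(23.920000) = 1.987876
t_1 = 1.987876: f = 1.832715, f' = 17.024956 → t_2 = 1.987876 - (1.832715)/(17.024956) = 1.880227

1.8802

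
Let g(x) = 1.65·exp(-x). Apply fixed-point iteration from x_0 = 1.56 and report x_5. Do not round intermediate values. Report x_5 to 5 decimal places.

0.61495

x_1 = g(1.560000) = 0.346725
x_2 = g(0.346725) = 1.166550
x_3 = g(1.166550) = 0.513875
x_4 = g(0.513875) = 0.986986
x_5 = g(0.986986) = 0.614953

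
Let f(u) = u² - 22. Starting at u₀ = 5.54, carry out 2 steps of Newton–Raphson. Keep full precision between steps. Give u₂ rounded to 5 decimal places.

4.69086

f'(u) = 2u
u_0 = 5.540000: f = 8.691600, f' = 11.080000 → u_1 = 5.540000 - (8.691600)/(11.080000) = 4.755560
u_1 = 4.755560: f = 0.615347, f' = 9.511119 → u_2 = 4.755560 - (0.615347)/(9.511119) = 4.690862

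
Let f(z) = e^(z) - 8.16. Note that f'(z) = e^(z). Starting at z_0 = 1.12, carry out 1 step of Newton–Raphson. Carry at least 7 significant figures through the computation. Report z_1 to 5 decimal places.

2.78244

Newton update: z ← z − f(z)/f'(z).
z_0 = 1.120000: f = -5.095146, f' = 3.064854 → z_1 = 1.120000 - (-5.095146)/(3.064854) = 2.782443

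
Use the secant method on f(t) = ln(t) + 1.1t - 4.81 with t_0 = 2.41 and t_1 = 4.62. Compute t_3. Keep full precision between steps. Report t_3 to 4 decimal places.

Secant update: t_(k+1) = t_k − f(t_k)·(t_k − t_(k-1))/(f(t_k) − f(t_(k-1))).
f(t_0) = -1.279373, f(t_1) = 1.802395
t_2 = 4.620000 - (1.802395)·(4.620000 - 2.410000)/(1.802395 - (-1.279373)) = 3.327465; f(t_2) = 0.052423
t_3 = 3.327465 - (0.052423)·(3.327465 - 4.620000)/(0.052423 - (1.802395)) = 3.288746; f(t_3) = -0.001873

3.2887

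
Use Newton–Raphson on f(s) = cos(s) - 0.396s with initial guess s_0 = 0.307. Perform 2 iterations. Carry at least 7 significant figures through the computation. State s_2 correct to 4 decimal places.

Newton update: s ← s − f(s)/f'(s).
f'(s) = -sin(s) - 0.396
s_0 = 0.307000: f = 0.831672, f' = -0.698200 → s_1 = 0.307000 - (0.831672)/(-0.698200) = 1.498166
s_1 = 1.498166: f = -0.520707, f' = -1.393364 → s_2 = 1.498166 - (-0.520707)/(-1.393364) = 1.124461

1.1245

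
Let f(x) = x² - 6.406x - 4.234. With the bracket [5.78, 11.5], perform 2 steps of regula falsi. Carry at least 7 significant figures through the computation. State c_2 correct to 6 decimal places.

False-position update: c = (a·f(b) − b·f(a))/(f(b) − f(a)); replace the endpoint whose sign matches f(c).
f(5.780000) = -7.852280, f(11.500000) = 54.347000
step 1: c = 6.502115, f(c) = -3.609048 < 0 → new bracket [6.502115, 11.500000]
step 2: c = 6.813344, f(c) = -1.458624 < 0 → new bracket [6.813344, 11.500000]

6.813344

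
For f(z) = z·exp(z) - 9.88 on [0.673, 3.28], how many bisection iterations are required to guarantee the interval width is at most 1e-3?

12

Initial width b − a = 3.28 − 0.673 = 2.607000.
After n steps the width is (b−a)/2^n; need (b−a)/2^n ≤ 1e-3.
So n ≥ log₂(2.607000/1e-3) = log₂(2607.0000) ≈ 11.3482.
Hence n = 12.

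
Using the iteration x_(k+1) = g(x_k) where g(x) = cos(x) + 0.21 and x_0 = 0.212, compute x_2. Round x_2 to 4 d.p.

0.5839

x_1 = g(0.212000) = 1.187612
x_2 = g(1.187612) = 0.583876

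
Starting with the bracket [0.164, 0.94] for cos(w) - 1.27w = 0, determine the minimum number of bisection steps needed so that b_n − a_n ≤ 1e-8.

Initial width b − a = 0.94 − 0.164 = 0.776000.
After n steps the width is (b−a)/2^n; need (b−a)/2^n ≤ 1e-8.
So n ≥ log₂(0.776000/1e-8) = log₂(77600000.0000) ≈ 26.2096.
Hence n = 27.

27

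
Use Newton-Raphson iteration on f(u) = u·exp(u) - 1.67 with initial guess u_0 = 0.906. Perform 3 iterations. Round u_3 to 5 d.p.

0.77182

f'(u) = (u + 1)·exp(u)
u_0 = 0.906000: f = 0.571811, f' = 4.716216 → u_1 = 0.906000 - (0.571811)/(4.716216) = 0.784756
u_1 = 0.784756: f = 0.050086, f' = 3.911959 → u_2 = 0.784756 - (0.050086)/(3.911959) = 0.771953
u_2 = 0.771953: f = 0.000497, f' = 3.834486 → u_3 = 0.771953 - (0.000497)/(3.834486) = 0.771823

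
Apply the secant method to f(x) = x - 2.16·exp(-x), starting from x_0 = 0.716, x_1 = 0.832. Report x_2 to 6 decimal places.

0.886082

f(x_0) = -0.339599, f(x_1) = -0.107985
x_2 = 0.832000 - (-0.107985)·(0.832000 - 0.716000)/(-0.107985 - (-0.339599)) = 0.886082; f(x_2) = -0.004416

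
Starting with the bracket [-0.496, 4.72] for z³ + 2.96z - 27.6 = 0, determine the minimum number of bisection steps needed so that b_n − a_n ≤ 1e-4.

Initial width b − a = 4.72 − -0.496 = 5.216000.
After n steps the width is (b−a)/2^n; need (b−a)/2^n ≤ 1e-4.
So n ≥ log₂(5.216000/1e-4) = log₂(52160.0000) ≈ 15.6707.
Hence n = 16.

16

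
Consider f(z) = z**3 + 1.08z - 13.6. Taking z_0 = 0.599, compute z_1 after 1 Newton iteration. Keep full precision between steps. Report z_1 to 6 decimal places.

6.506132

f'(z) = 3z**2 + 1.08
z_0 = 0.599000: f = -12.738158, f' = 2.156403 → z_1 = 0.599000 - (-12.738158)/(2.156403) = 6.506132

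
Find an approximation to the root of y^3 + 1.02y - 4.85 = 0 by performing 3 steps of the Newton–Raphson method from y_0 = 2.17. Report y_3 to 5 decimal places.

1.49304

f'(y) = 3y^2 + 1.02
y_0 = 2.170000: f = 7.581713, f' = 15.146700 → y_1 = 2.170000 - (7.581713)/(15.146700) = 1.669448
y_1 = 1.669448: f = 1.505682, f' = 9.381169 → y_2 = 1.669448 - (1.505682)/(9.381169) = 1.508947
y_2 = 1.508947: f = 0.124882, f' = 7.850767 → y_3 = 1.508947 - (0.124882)/(7.850767) = 1.493040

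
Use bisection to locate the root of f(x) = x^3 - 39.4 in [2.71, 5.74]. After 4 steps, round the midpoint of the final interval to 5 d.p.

3.37281

f(2.710000) = -19.497489, f(5.740000) = 149.719224 (opposite signs)
step 1: m = 4.225000, f(m) = 36.018891 > 0 → root in [2.710000, 4.225000]
step 2: m = 3.467500, f(m) = 2.291681 > 0 → root in [2.710000, 3.467500]
step 3: m = 3.088750, f(m) = -9.932162 < 0 → root in [3.088750, 3.467500]
step 4: m = 3.278125, f(m) = -4.172929 < 0 → root in [3.278125, 3.467500]
Midpoint of [3.278125, 3.467500] = 3.372813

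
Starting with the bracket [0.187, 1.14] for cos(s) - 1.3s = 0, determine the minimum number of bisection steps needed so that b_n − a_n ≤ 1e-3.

Initial width b − a = 1.14 − 0.187 = 0.953000.
After n steps the width is (b−a)/2^n; need (b−a)/2^n ≤ 1e-3.
So n ≥ log₂(0.953000/1e-3) = log₂(953.0000) ≈ 9.8963.
Hence n = 10.

10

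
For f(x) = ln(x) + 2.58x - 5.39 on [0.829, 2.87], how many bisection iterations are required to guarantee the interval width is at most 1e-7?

25

Initial width b − a = 2.87 − 0.829 = 2.041000.
After n steps the width is (b−a)/2^n; need (b−a)/2^n ≤ 1e-7.
So n ≥ log₂(2.041000/1e-7) = log₂(20410000.0000) ≈ 24.2828.
Hence n = 25.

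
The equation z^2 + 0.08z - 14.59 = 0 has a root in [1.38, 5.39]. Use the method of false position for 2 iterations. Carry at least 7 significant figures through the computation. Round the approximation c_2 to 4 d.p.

f(1.380000) = -12.575200, f(5.390000) = 14.893300
step 1: c = 3.215796, f(c) = -3.991395 < 0 → new bracket [3.215796, 5.390000]
step 2: c = 3.675327, f(c) = -0.787946 < 0 → new bracket [3.675327, 5.390000]

3.6753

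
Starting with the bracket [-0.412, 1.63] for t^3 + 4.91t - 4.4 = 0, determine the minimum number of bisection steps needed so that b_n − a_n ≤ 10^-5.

18

Initial width b − a = 1.63 − -0.412 = 2.042000.
After n steps the width is (b−a)/2^n; need (b−a)/2^n ≤ 10^-5.
So n ≥ log₂(2.042000/10^-5) = log₂(204200.0000) ≈ 17.6396.
Hence n = 18.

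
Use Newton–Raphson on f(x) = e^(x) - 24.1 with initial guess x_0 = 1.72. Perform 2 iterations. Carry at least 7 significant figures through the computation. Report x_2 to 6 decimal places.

4.192216

Newton update: x ← x − f(x)/f'(x).
f'(x) = e^(x)
x_0 = 1.720000: f = -18.515472, f' = 5.584528 → x_1 = 1.720000 - (-18.515472)/(5.584528) = 5.035494
x_1 = 5.035494: f = 129.675564, f' = 153.775564 → x_2 = 5.035494 - (129.675564)/(153.775564) = 4.192216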